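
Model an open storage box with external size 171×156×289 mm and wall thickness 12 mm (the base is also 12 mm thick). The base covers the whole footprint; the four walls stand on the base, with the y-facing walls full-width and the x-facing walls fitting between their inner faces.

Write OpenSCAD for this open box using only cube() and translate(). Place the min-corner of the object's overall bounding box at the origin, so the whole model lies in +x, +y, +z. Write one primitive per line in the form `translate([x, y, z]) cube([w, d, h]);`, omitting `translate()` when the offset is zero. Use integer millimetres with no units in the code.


cube([171, 156, 12]);
translate([0, 0, 12]) cube([171, 12, 277]);
translate([0, 144, 12]) cube([171, 12, 277]);
translate([0, 12, 12]) cube([12, 132, 277]);
translate([159, 12, 12]) cube([12, 132, 277]);


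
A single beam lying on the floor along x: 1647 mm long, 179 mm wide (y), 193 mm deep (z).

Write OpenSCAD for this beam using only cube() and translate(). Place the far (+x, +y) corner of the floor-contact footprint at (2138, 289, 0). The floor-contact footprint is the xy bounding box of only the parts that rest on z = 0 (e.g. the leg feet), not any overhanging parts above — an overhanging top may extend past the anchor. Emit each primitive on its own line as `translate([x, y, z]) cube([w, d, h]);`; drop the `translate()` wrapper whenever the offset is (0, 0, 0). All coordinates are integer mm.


translate([491, 110, 0]) cube([1647, 179, 193]);


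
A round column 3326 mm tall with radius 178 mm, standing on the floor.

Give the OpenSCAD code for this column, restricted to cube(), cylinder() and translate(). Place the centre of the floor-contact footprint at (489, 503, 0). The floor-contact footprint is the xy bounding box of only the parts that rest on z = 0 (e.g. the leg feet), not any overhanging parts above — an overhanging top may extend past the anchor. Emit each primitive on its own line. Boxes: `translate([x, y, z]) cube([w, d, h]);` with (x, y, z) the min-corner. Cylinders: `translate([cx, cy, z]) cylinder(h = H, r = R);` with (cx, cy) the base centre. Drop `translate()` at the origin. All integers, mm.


translate([489, 503, 0]) cylinder(h = 3326, r = 178);


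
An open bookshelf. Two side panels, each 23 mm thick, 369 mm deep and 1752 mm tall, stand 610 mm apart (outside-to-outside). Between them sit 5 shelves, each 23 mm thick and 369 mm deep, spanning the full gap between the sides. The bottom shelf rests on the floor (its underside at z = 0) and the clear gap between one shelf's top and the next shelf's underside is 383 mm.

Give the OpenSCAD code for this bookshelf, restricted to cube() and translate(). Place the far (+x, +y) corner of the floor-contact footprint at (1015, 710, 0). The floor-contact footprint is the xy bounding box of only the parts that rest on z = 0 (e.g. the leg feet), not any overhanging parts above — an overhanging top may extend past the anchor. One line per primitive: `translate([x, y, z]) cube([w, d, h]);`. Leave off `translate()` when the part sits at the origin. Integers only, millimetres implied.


translate([405, 341, 0]) cube([23, 369, 1752]);
translate([992, 341, 0]) cube([23, 369, 1752]);
translate([428, 341, 0]) cube([564, 369, 23]);
translate([428, 341, 406]) cube([564, 369, 23]);
translate([428, 341, 812]) cube([564, 369, 23]);
translate([428, 341, 1218]) cube([564, 369, 23]);
translate([428, 341, 1624]) cube([564, 369, 23]);


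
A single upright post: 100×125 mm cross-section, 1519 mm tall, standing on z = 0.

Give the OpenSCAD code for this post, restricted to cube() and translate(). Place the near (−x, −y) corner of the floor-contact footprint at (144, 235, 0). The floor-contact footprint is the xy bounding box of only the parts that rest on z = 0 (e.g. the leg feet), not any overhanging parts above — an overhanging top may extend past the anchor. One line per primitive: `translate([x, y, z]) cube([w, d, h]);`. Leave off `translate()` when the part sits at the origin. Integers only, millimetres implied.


translate([144, 235, 0]) cube([100, 125, 1519]);


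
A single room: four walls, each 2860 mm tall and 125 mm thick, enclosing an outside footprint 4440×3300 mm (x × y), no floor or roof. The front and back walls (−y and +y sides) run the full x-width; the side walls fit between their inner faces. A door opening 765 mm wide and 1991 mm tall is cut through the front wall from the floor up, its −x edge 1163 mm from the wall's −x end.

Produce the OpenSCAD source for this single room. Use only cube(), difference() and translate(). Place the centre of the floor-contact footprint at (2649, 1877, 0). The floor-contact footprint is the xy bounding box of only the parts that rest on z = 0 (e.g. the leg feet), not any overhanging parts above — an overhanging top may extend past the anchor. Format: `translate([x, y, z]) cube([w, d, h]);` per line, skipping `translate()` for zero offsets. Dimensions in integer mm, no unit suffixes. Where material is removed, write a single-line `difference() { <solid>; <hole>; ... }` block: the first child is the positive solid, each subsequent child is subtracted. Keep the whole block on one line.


difference() { translate([429, 227, 0]) cube([4440, 125, 2860]); translate([1592, 227, 0]) cube([765, 125, 1991]); }
translate([429, 3402, 0]) cube([4440, 125, 2860]);
translate([429, 352, 0]) cube([125, 3050, 2860]);
translate([4744, 352, 0]) cube([125, 3050, 2860]);


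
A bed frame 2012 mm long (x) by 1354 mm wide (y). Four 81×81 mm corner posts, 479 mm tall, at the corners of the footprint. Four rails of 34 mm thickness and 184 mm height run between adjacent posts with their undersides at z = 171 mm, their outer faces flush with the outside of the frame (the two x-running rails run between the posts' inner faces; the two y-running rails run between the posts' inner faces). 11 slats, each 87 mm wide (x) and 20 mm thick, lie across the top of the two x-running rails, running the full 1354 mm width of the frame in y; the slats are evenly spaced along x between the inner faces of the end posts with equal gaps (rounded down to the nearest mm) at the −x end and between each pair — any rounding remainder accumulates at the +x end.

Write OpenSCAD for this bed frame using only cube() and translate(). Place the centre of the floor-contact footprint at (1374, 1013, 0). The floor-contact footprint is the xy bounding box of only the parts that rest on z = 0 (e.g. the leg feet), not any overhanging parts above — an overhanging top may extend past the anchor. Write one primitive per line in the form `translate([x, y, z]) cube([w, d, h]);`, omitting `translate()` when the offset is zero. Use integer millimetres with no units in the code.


translate([368, 336, 0]) cube([81, 81, 479]);
translate([368, 1609, 0]) cube([81, 81, 479]);
translate([2299, 336, 0]) cube([81, 81, 479]);
translate([2299, 1609, 0]) cube([81, 81, 479]);
translate([449, 336, 171]) cube([1850, 34, 184]);
translate([449, 1656, 171]) cube([1850, 34, 184]);
translate([368, 417, 171]) cube([34, 1192, 184]);
translate([2346, 417, 171]) cube([34, 1192, 184]);
translate([523, 336, 355]) cube([87, 1354, 20]);
translate([684, 336, 355]) cube([87, 1354, 20]);
translate([845, 336, 355]) cube([87, 1354, 20]);
translate([1006, 336, 355]) cube([87, 1354, 20]);
translate([1167, 336, 355]) cube([87, 1354, 20]);
translate([1328, 336, 355]) cube([87, 1354, 20]);
translate([1489, 336, 355]) cube([87, 1354, 20]);
translate([1650, 336, 355]) cube([87, 1354, 20]);
translate([1811, 336, 355]) cube([87, 1354, 20]);
translate([1972, 336, 355]) cube([87, 1354, 20]);
translate([2133, 336, 355]) cube([87, 1354, 20]);


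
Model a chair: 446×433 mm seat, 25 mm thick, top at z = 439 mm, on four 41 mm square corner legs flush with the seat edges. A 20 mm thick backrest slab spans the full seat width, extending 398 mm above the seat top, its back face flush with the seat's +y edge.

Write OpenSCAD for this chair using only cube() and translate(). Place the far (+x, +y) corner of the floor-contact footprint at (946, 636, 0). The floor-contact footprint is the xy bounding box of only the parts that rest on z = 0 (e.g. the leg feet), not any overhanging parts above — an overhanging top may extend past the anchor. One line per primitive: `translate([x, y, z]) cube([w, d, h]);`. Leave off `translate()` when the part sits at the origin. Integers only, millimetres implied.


translate([500, 203, 414]) cube([446, 433, 25]);
translate([500, 203, 0]) cube([41, 41, 414]);
translate([905, 203, 0]) cube([41, 41, 414]);
translate([500, 595, 0]) cube([41, 41, 414]);
translate([905, 595, 0]) cube([41, 41, 414]);
translate([500, 616, 439]) cube([446, 20, 398]);


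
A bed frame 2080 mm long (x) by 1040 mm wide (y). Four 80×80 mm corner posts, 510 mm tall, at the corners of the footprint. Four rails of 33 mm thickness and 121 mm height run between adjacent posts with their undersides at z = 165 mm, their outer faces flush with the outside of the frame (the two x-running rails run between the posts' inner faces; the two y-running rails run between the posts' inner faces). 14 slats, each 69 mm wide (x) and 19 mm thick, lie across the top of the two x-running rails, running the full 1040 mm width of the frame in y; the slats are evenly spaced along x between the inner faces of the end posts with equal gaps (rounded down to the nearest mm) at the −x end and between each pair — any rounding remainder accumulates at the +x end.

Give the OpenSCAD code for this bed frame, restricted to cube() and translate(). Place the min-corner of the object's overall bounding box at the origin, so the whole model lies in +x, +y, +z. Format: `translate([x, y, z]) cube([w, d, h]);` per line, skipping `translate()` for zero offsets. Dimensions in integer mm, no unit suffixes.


cube([80, 80, 510]);
translate([0, 960, 0]) cube([80, 80, 510]);
translate([2000, 0, 0]) cube([80, 80, 510]);
translate([2000, 960, 0]) cube([80, 80, 510]);
translate([80, 0, 165]) cube([1920, 33, 121]);
translate([80, 1007, 165]) cube([1920, 33, 121]);
translate([0, 80, 165]) cube([33, 880, 121]);
translate([2047, 80, 165]) cube([33, 880, 121]);
translate([143, 0, 286]) cube([69, 1040, 19]);
translate([275, 0, 286]) cube([69, 1040, 19]);
translate([407, 0, 286]) cube([69, 1040, 19]);
translate([539, 0, 286]) cube([69, 1040, 19]);
translate([671, 0, 286]) cube([69, 1040, 19]);
translate([803, 0, 286]) cube([69, 1040, 19]);
translate([935, 0, 286]) cube([69, 1040, 19]);
translate([1067, 0, 286]) cube([69, 1040, 19]);
translate([1199, 0, 286]) cube([69, 1040, 19]);
translate([1331, 0, 286]) cube([69, 1040, 19]);
translate([1463, 0, 286]) cube([69, 1040, 19]);
translate([1595, 0, 286]) cube([69, 1040, 19]);
translate([1727, 0, 286]) cube([69, 1040, 19]);
translate([1859, 0, 286]) cube([69, 1040, 19]);


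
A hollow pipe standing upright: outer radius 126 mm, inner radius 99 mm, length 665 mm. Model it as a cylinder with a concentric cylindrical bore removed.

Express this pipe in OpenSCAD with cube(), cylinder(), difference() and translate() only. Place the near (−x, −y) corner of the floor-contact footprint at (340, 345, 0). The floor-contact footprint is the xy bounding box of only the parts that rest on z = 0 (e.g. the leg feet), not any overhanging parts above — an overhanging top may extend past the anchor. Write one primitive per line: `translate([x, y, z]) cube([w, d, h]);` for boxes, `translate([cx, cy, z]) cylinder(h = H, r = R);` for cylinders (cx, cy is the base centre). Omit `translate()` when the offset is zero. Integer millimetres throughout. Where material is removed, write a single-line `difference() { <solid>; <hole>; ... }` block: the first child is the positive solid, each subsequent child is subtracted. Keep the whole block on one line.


difference() { translate([466, 471, 0]) cylinder(h = 665, r = 126); translate([466, 471, 0]) cylinder(h = 665, r = 99); }


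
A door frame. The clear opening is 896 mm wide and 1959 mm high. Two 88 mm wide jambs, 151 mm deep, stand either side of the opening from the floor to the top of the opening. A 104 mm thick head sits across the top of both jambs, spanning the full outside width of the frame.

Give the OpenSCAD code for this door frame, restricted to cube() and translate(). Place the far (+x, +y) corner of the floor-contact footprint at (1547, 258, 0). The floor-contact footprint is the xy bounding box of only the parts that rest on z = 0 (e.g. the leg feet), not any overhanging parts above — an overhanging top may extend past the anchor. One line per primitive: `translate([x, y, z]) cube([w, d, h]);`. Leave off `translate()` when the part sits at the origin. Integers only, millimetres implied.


translate([475, 107, 0]) cube([88, 151, 1959]);
translate([1459, 107, 0]) cube([88, 151, 1959]);
translate([475, 107, 1959]) cube([1072, 151, 104]);


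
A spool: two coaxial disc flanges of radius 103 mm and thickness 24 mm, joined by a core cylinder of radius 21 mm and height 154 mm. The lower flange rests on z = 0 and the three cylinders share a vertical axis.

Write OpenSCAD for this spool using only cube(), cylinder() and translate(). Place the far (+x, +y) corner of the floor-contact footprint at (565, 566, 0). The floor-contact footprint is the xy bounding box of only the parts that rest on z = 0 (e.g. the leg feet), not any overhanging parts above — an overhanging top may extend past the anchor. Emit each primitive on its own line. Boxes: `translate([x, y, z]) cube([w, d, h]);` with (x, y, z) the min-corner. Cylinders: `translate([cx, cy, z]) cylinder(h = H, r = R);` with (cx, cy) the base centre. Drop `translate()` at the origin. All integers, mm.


translate([462, 463, 0]) cylinder(h = 24, r = 103);
translate([462, 463, 24]) cylinder(h = 154, r = 21);
translate([462, 463, 178]) cylinder(h = 24, r = 103);


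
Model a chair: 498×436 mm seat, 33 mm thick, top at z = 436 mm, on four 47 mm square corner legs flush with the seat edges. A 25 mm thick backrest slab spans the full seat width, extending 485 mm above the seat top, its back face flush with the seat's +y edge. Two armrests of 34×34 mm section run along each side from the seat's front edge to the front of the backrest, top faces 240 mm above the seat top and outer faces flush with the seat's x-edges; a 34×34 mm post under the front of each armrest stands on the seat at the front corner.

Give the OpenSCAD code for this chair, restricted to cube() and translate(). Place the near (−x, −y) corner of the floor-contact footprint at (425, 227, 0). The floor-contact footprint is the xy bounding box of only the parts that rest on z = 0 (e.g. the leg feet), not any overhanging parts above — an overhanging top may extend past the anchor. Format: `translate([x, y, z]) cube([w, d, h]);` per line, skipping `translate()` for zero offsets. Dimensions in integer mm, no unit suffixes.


translate([425, 227, 403]) cube([498, 436, 33]);
translate([425, 227, 0]) cube([47, 47, 403]);
translate([876, 227, 0]) cube([47, 47, 403]);
translate([425, 616, 0]) cube([47, 47, 403]);
translate([876, 616, 0]) cube([47, 47, 403]);
translate([425, 638, 436]) cube([498, 25, 485]);
translate([425, 227, 642]) cube([34, 411, 34]);
translate([889, 227, 642]) cube([34, 411, 34]);
translate([425, 227, 436]) cube([34, 34, 206]);
translate([889, 227, 436]) cube([34, 34, 206]);


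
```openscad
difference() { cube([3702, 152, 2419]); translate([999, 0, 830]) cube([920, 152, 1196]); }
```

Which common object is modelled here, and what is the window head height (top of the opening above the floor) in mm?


A wall with a window opening. The window head height is 2026 mm.

A wall with a rectangular opening subtracted — a window. Sill at z = 830, opening 1196 mm tall, so the head is at 830 + 1196 = 2026 mm.


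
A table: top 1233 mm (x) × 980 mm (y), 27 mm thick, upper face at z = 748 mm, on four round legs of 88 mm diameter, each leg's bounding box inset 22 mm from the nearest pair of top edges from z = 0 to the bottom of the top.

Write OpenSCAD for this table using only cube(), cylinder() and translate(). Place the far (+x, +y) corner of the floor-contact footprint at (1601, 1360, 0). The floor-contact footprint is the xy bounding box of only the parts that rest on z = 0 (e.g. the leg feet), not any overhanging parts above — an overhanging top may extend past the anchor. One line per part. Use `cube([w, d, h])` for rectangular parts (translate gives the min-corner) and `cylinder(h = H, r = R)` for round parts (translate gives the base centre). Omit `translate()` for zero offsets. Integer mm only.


translate([390, 402, 721]) cube([1233, 980, 27]);
translate([456, 468, 0]) cylinder(h = 721, r = 44);
translate([1557, 468, 0]) cylinder(h = 721, r = 44);
translate([456, 1316, 0]) cylinder(h = 721, r = 44);
translate([1557, 1316, 0]) cylinder(h = 721, r = 44);


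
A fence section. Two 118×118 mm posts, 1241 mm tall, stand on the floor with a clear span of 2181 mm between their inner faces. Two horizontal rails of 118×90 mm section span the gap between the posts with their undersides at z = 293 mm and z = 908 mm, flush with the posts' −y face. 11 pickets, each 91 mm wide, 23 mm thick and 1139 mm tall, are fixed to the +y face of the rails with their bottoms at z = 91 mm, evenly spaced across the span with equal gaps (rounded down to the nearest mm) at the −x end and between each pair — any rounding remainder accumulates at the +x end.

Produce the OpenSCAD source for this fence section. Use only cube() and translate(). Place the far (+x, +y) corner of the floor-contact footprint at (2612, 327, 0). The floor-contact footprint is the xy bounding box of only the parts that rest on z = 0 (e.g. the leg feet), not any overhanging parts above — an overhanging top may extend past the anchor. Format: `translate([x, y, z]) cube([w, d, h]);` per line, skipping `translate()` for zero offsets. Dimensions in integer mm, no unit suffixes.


translate([195, 209, 0]) cube([118, 118, 1241]);
translate([2494, 209, 0]) cube([118, 118, 1241]);
translate([313, 209, 293]) cube([2181, 118, 90]);
translate([313, 209, 908]) cube([2181, 118, 90]);
translate([411, 327, 91]) cube([91, 23, 1139]);
translate([600, 327, 91]) cube([91, 23, 1139]);
translate([789, 327, 91]) cube([91, 23, 1139]);
translate([978, 327, 91]) cube([91, 23, 1139]);
translate([1167, 327, 91]) cube([91, 23, 1139]);
translate([1356, 327, 91]) cube([91, 23, 1139]);
translate([1545, 327, 91]) cube([91, 23, 1139]);
translate([1734, 327, 91]) cube([91, 23, 1139]);
translate([1923, 327, 91]) cube([91, 23, 1139]);
translate([2112, 327, 91]) cube([91, 23, 1139]);
translate([2301, 327, 91]) cube([91, 23, 1139]);


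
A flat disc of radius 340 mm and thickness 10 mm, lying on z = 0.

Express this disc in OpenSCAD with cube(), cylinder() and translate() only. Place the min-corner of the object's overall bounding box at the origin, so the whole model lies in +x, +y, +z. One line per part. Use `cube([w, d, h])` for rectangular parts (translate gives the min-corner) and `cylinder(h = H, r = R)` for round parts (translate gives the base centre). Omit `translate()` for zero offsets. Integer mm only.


translate([340, 340, 0]) cylinder(h = 10, r = 340);


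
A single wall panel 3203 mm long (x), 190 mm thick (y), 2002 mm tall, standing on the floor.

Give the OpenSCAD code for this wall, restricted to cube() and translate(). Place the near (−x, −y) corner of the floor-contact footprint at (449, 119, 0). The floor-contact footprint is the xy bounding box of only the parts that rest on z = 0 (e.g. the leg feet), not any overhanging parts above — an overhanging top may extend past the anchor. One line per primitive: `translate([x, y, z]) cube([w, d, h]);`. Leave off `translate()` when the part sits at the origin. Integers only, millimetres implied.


translate([449, 119, 0]) cube([3203, 190, 2002]);


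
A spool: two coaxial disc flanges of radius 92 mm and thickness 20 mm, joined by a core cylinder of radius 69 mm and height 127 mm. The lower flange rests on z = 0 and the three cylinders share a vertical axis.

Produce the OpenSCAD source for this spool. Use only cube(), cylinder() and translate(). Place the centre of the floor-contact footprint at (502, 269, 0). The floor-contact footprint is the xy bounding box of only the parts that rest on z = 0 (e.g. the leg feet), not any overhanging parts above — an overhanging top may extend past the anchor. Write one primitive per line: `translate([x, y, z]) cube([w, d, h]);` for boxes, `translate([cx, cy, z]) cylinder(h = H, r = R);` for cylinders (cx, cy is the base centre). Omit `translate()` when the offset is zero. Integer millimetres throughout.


translate([502, 269, 0]) cylinder(h = 20, r = 92);
translate([502, 269, 20]) cylinder(h = 127, r = 69);
translate([502, 269, 147]) cylinder(h = 20, r = 92);


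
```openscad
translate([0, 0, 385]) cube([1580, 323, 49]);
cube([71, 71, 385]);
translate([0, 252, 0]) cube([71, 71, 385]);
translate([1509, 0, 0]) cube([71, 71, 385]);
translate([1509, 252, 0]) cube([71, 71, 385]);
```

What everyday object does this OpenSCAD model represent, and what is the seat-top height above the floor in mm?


A bench. The seat-top height is 434 mm.

A long slab on four corner posts — a bench. The slab sits at z = 385 with thickness 49, so the top is 385 + 49 = 434 mm.


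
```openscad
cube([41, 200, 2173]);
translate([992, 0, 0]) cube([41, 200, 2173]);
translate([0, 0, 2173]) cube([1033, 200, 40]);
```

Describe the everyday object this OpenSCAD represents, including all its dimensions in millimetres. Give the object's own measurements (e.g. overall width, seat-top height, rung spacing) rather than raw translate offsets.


A door frame. The clear opening is 951 mm wide and 2173 mm high. Two 41 mm wide jambs, 200 mm deep, stand either side of the opening from the floor to the top of the opening. A 40 mm thick head sits across the top of both jambs, spanning the full outside width of the frame.


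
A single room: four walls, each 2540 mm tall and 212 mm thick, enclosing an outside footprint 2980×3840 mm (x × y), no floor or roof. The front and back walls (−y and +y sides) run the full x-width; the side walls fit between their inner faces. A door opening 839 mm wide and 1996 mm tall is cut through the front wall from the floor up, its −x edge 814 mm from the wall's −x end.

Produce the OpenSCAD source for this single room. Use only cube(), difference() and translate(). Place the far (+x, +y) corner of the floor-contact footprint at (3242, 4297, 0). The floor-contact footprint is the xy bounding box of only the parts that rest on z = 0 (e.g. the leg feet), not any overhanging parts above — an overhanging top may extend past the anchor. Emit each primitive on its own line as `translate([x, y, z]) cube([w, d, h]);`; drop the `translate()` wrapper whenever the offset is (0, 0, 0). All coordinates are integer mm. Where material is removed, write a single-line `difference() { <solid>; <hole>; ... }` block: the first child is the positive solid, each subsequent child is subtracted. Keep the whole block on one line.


difference() { translate([262, 457, 0]) cube([2980, 212, 2540]); translate([1076, 457, 0]) cube([839, 212, 1996]); }
translate([262, 4085, 0]) cube([2980, 212, 2540]);
translate([262, 669, 0]) cube([212, 3416, 2540]);
translate([3030, 669, 0]) cube([212, 3416, 2540]);


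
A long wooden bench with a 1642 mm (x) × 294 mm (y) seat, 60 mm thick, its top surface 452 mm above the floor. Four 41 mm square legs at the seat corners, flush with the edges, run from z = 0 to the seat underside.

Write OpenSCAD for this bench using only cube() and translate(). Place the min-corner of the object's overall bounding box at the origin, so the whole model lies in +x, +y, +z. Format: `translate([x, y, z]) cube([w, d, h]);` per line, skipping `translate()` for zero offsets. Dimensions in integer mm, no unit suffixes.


// leg_h = 452 − 60 = 392
translate([0, 0, 392]) cube([1642, 294, 60]);
cube([41, 41, 392]);
translate([0, 253, 0]) cube([41, 41, 392]);
translate([1601, 0, 0]) cube([41, 41, 392]);
translate([1601, 253, 0]) cube([41, 41, 392]);


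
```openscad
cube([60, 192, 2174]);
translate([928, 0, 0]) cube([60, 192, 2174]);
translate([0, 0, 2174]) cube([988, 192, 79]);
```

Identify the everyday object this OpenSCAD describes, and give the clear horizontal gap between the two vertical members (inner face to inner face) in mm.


A door frame. The clear opening width is 868 mm.

Two 2174 mm tall posts with a header on top — a door frame. The left jamb is 60 mm wide at x = 0; the right jamb starts at x = 928. The clear opening is 928 − 60 = 868 mm.


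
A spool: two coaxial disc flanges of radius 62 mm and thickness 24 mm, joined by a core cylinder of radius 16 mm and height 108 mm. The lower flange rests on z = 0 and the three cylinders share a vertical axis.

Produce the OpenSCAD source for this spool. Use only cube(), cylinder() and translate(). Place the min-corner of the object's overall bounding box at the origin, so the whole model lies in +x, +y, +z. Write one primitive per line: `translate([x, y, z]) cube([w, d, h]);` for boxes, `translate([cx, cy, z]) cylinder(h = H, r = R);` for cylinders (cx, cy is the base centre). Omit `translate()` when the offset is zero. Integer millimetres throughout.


translate([62, 62, 0]) cylinder(h = 24, r = 62);
translate([62, 62, 24]) cylinder(h = 108, r = 16);
translate([62, 62, 132]) cylinder(h = 24, r = 62);


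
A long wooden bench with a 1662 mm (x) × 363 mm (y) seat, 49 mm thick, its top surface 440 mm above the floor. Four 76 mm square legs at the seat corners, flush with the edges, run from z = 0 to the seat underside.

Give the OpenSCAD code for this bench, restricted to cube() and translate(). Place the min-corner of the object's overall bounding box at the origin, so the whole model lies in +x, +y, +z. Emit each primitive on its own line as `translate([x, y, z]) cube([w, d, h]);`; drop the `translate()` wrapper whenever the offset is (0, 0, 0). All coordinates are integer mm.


translate([0, 0, 391]) cube([1662, 363, 49]);
cube([76, 76, 391]);
translate([0, 287, 0]) cube([76, 76, 391]);
translate([1586, 0, 0]) cube([76, 76, 391]);
translate([1586, 287, 0]) cube([76, 76, 391]);


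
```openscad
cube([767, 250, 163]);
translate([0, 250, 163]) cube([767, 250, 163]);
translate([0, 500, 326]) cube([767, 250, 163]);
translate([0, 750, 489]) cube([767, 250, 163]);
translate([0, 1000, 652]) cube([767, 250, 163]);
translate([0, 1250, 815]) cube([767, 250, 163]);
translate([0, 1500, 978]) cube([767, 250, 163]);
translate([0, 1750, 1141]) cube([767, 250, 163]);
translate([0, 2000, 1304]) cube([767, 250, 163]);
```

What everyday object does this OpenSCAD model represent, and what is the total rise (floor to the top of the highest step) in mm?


A staircase. The total rise is 1467 mm.

9 identical blocks, each offset up and back from the previous — a staircase. Each step is 163 mm tall and there are 9 of them, so the total rise is 9 × 163 = 1467 mm.


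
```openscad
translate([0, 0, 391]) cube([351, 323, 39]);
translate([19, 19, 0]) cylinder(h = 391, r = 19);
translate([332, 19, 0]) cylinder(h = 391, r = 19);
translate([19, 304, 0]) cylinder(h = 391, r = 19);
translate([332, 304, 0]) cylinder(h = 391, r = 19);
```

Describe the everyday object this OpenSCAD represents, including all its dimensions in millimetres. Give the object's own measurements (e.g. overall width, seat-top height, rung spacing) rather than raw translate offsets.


A simple wooden stool: a rectangular seat 351 mm (x) by 323 mm (y), 39 mm thick, top face at z = 430 mm, on four round legs, each 38 mm in diameter. The legs rest on z = 0, each leg's axis is inset half a diameter from the nearest pair of seat edges (so the leg's bounding box is flush with the corner).


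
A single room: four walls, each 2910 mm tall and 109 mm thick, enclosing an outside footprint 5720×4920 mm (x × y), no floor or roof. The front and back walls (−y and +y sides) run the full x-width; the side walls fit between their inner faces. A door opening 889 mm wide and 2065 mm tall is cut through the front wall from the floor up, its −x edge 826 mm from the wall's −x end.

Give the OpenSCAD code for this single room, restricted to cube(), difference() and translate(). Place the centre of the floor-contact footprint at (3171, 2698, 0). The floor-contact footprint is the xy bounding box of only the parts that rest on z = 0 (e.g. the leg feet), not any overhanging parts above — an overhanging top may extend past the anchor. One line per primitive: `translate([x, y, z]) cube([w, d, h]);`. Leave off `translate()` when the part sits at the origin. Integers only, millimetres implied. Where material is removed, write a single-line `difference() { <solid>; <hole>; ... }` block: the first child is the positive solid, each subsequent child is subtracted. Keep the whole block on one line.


difference() { translate([311, 238, 0]) cube([5720, 109, 2910]); translate([1137, 238, 0]) cube([889, 109, 2065]); }
translate([311, 5049, 0]) cube([5720, 109, 2910]);
translate([311, 347, 0]) cube([109, 4702, 2910]);
translate([5922, 347, 0]) cube([109, 4702, 2910]);


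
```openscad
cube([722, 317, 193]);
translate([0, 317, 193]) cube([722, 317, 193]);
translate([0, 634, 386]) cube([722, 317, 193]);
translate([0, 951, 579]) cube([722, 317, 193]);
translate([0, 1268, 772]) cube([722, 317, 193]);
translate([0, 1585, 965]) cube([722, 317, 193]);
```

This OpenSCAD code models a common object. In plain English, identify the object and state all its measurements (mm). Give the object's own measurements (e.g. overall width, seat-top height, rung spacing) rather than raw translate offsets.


A straight staircase of 6 solid steps. Each step is 722 mm wide (x), 317 mm deep (y, the going) and 193 mm tall (the rise). The first step rests on the floor; each subsequent step sits one going further in +y and one rise higher in +z, directly behind and above the previous step with no overlap.


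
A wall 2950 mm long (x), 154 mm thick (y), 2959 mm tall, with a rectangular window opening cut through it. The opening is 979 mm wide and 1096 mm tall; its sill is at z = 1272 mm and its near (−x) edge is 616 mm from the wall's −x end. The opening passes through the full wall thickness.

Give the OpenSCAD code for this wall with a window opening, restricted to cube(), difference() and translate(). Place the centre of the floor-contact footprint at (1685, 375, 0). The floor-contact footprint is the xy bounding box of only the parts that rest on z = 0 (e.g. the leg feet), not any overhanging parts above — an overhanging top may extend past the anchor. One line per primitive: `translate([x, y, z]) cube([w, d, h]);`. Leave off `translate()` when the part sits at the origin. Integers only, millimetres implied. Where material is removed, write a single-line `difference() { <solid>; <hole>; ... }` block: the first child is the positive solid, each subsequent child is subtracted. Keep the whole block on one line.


difference() { translate([210, 298, 0]) cube([2950, 154, 2959]); translate([826, 298, 1272]) cube([979, 154, 1096]); }


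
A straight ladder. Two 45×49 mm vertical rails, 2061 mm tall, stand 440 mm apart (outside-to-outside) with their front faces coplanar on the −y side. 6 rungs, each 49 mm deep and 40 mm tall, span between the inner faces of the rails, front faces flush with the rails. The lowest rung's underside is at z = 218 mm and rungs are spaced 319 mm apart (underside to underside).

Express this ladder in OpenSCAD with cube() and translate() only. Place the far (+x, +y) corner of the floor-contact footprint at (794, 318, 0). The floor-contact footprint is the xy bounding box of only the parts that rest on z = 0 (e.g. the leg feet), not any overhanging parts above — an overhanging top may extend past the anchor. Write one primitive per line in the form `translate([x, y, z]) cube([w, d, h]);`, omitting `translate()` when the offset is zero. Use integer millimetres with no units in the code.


translate([354, 269, 0]) cube([45, 49, 2061]);
translate([749, 269, 0]) cube([45, 49, 2061]);
translate([399, 269, 218]) cube([350, 49, 40]);
translate([399, 269, 537]) cube([350, 49, 40]);
translate([399, 269, 856]) cube([350, 49, 40]);
translate([399, 269, 1175]) cube([350, 49, 40]);
translate([399, 269, 1494]) cube([350, 49, 40]);
translate([399, 269, 1813]) cube([350, 49, 40]);


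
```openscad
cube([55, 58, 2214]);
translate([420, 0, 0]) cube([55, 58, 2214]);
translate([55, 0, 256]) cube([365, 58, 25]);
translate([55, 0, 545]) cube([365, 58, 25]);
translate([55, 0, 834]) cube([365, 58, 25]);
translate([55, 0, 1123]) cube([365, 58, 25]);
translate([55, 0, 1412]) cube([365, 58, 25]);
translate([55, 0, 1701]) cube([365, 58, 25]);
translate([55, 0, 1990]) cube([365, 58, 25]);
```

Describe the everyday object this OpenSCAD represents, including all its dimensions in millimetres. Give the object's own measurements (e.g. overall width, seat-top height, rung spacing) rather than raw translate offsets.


A straight ladder. Two 55×58 mm vertical rails, 2214 mm tall, stand 475 mm apart (outside-to-outside) with their front faces coplanar on the −y side. 7 rungs, each 58 mm deep and 25 mm tall, span between the inner faces of the rails, front faces flush with the rails. The lowest rung's underside is at z = 256 mm and rungs are spaced 289 mm apart (underside to underside).


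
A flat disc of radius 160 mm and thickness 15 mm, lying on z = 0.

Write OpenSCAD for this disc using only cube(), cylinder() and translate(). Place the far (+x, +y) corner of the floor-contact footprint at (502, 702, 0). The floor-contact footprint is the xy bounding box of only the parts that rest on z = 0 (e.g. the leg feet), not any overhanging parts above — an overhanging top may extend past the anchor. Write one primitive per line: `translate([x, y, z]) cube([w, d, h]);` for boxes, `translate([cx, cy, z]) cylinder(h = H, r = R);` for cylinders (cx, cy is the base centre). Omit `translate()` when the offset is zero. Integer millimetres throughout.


translate([342, 542, 0]) cylinder(h = 15, r = 160);


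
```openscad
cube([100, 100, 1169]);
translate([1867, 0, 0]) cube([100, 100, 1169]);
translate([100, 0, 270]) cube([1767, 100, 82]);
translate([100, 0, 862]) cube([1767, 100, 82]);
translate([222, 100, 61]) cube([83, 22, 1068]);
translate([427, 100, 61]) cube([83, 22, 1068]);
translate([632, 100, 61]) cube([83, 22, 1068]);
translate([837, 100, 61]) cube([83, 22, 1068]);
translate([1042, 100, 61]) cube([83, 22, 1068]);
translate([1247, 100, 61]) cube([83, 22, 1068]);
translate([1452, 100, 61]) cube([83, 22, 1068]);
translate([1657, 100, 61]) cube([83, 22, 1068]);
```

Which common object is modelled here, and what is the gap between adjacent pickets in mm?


A fence section. The picket gap is 122 mm.

Two posts, two rails, 8 pickets — a fence section. Span 1767 mm holds 8 pickets of 83 mm with 9 equal gaps: ⌊(1767 − 8·83) / 9⌋ = 122 mm.


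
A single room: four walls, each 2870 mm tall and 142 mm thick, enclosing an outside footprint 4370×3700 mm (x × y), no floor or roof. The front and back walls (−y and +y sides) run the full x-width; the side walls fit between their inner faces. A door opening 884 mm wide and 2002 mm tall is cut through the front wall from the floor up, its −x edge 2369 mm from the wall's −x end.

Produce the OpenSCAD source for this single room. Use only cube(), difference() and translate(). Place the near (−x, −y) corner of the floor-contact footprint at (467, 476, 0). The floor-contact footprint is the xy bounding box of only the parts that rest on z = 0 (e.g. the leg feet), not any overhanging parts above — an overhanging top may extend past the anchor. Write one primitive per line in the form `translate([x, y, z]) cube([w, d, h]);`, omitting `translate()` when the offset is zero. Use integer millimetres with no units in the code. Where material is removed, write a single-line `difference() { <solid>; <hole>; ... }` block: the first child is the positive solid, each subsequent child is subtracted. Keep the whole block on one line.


difference() { translate([467, 476, 0]) cube([4370, 142, 2870]); translate([2836, 476, 0]) cube([884, 142, 2002]); }
translate([467, 4034, 0]) cube([4370, 142, 2870]);
translate([467, 618, 0]) cube([142, 3416, 2870]);
translate([4695, 618, 0]) cube([142, 3416, 2870]);


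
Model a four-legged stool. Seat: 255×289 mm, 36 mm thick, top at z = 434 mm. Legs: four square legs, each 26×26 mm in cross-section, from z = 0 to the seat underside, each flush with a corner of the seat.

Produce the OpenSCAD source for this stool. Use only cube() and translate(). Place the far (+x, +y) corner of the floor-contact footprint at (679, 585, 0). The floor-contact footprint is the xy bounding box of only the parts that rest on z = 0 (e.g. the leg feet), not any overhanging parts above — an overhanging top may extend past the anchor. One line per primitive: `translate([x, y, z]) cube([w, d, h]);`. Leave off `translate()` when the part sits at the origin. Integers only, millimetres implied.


translate([424, 296, 398]) cube([255, 289, 36]);
translate([424, 296, 0]) cube([26, 26, 398]);
translate([653, 296, 0]) cube([26, 26, 398]);
translate([424, 559, 0]) cube([26, 26, 398]);
translate([653, 559, 0]) cube([26, 26, 398]);


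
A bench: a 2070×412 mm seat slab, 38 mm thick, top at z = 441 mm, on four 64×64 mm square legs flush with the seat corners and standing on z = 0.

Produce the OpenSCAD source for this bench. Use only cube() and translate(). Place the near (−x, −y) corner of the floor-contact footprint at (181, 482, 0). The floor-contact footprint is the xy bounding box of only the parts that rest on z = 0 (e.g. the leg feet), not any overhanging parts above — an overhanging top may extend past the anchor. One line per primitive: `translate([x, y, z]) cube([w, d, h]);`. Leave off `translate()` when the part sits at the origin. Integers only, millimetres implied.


// leg_h = 441 − 38 = 403
translate([181, 482, 403]) cube([2070, 412, 38]);
translate([181, 482, 0]) cube([64, 64, 403]);
translate([181, 830, 0]) cube([64, 64, 403]);
translate([2187, 482, 0]) cube([64, 64, 403]);
translate([2187, 830, 0]) cube([64, 64, 403]);


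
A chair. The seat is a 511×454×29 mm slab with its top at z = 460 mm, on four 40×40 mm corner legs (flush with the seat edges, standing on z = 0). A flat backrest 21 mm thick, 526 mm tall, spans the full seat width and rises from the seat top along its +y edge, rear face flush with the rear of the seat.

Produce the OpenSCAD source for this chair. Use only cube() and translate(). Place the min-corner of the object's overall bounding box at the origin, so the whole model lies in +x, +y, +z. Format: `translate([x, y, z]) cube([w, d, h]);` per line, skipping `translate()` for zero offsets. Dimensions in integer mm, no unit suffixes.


// leg_h = 460 - 29 = 431
translate([0, 0, 431]) cube([511, 454, 29]);
cube([40, 40, 431]);
translate([471, 0, 0]) cube([40, 40, 431]);
translate([0, 414, 0]) cube([40, 40, 431]);
translate([471, 414, 0]) cube([40, 40, 431]);
translate([0, 433, 460]) cube([511, 21, 526]);


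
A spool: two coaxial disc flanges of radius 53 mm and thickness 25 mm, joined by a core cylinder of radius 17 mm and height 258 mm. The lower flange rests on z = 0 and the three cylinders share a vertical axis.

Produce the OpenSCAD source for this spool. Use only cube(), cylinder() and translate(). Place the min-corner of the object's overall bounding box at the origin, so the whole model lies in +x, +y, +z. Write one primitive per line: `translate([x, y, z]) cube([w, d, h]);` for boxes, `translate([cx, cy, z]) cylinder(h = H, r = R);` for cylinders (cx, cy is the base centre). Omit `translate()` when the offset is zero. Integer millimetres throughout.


translate([53, 53, 0]) cylinder(h = 25, r = 53);
translate([53, 53, 25]) cylinder(h = 258, r = 17);
translate([53, 53, 283]) cylinder(h = 25, r = 53);


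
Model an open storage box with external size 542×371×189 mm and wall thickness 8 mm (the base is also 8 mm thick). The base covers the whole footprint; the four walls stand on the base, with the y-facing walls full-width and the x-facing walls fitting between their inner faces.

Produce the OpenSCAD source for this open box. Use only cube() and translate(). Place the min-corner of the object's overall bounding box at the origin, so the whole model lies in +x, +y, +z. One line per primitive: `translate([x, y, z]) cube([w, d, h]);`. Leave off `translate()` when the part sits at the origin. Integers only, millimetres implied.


cube([542, 371, 8]);
translate([0, 0, 8]) cube([542, 8, 181]);
translate([0, 363, 8]) cube([542, 8, 181]);
translate([0, 8, 8]) cube([8, 355, 181]);
translate([534, 8, 8]) cube([8, 355, 181]);
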